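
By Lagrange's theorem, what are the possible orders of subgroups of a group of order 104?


Lagrange's theorem: |H| divides |G|
|G| = 104
Divisors of 104: 1, 2, 4, 8, 13, 26, 52, 104

Possible subgroup orders: {1, 2, 4, 8, 13, 26, 52, 104}


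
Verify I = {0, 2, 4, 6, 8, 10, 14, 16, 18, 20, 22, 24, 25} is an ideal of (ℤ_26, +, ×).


Check ideal conditions for I = {0, 2, 4, 6, 8, 10, 14, 16, 18, 20, 22, 24, 25} in ℤ_26:
(1) I is an additive subgroup? No
(2) For r ∈ ℤ_26 and a ∈ I: r·a ∈ I? No  [counterexample: r=2, a=6, r·a mod 26 = 12 ∉ I]

No, I is not an ideal of ℤ_26


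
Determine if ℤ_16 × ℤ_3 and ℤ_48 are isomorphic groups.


Comparing ℤ_16 × ℤ_3 and ℤ_48:
gcd(16,3) = 1, so ℤ_16 × ℤ_3 ≅ ℤ_48 (CRT)

Yes, ℤ_16 × ℤ_3 ≅ ℤ_48


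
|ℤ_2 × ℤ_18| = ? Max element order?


|ℤ_2 × ℤ_18| = 2 × 18 = 36
Max element order = lcm(2,18) = 18
Cyclic? No (gcd=2)

|ℤ_2×ℤ_18| = 36, max element order = 18


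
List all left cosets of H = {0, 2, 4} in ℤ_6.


H = {0, 2, 4}, |H| = 3
Number of cosets = |G|/|H| = 6/3 = 2
0 + H = {0, 2, 4}
1 + H = {1, 3, 5}

Cosets: 0+H={0,2,4}; 1+H={1,3,5}


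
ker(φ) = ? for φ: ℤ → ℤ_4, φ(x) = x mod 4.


Kernel = preimage of identity
ker(φ) = {x ∈ ℤ : x ≡ 0 (mod 4)} = 4ℤ = {0, ±4, ±8, ...}

ker(φ) = 4ℤ


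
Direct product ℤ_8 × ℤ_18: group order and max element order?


|ℤ_8 × ℤ_18| = 8 × 18 = 144
Max element order = lcm(8,18) = 72
Cyclic? No (gcd=2)

|ℤ_8×ℤ_18| = 144, max element order = 72


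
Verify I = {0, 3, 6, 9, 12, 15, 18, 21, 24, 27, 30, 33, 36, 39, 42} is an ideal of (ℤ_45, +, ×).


Check ideal conditions for I = {0, 3, 6, 9, 12, 15, 18, 21, 24, 27, 30, 33, 36, 39, 42} in ℤ_45:
(1) I is an additive subgroup? Yes
(2) For r ∈ ℤ_45 and a ∈ I: r·a ∈ I? Yes

Yes, I is an ideal of ℤ_45


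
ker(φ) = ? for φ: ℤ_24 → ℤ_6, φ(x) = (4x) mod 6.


Kernel = preimage of identity
ker(φ) = {x ∈ ℤ_24 : 4x ≡ 0 (mod 6)}. Since 6 | 24, φ is well-defined. The kernel is the cyclic subgroup ⟨3⟩ of ℤ_24 (order 8), i.e. {0, 3, 6, 9, 12, 15, 18, 21}

ker(φ) = {0, 3, 6, 9, 12, 15, 18, 21}


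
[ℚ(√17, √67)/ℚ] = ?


[ℚ(√17,√67):ℚ] = [ℚ(√17,√67):ℚ(√17)]·[ℚ(√17):ℚ] = 2·2 = 4

[ℚ(√17, √67)/ℚ] = 4


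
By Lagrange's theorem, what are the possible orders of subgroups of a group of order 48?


Lagrange's theorem: |H| divides |G|
|G| = 48
Divisors of 48: 1, 2, 3, 4, 6, 8, 12, 16, 24, 48

Possible subgroup orders: {1, 2, 3, 4, 6, 8, 12, 16, 24, 48}


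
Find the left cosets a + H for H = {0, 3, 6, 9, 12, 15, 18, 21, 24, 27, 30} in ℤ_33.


H = {0, 3, 6, 9, 12, 15, 18, 21, 24, 27, 30}, |H| = 11
Number of cosets = |G|/|H| = 33/11 = 3
0 + H = {0, 3, 6, 9, 12, 15, 18, 21, 24, 27, 30}
1 + H = {1, 4, 7, 10, 13, 16, 19, 22, 25, 28, 31}
2 + H = {2, 5, 8, 11, 14, 17, 20, 23, 26, 29, 32}

Cosets: 0+H={0,3,6,9,12,15,18,21,24,27,30}; 1+H={1,4,7,10,13,16,19,22,25,28,31}; 2+H={2,5,8,11,14,17,20,23,26,29,32}


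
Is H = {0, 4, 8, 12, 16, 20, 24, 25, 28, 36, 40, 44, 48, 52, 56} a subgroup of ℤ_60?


Subgroup test for H = {0, 4, 8, 12, 16, 20, 24, 25, 28, 36, 40, 44, 48, 52, 56} in (ℤ_60, +):
(1) 0 ∈ H? Yes
(2) Closure: for all a,b ∈ H, (a+b) mod 60 ∈ H? No  [counterexample: 4 + 25 = 29 ∉ H]
(3) Inverses: for all a ∈ H, -a mod 60 ∈ H? No

No, H is not a subgroup of ℤ_60


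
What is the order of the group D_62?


|D_n| = 2n (n rotations and n reflections)
|D_62| = 2×62 = 124

|D_62| = 124


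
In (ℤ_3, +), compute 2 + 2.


Operation: addition mod 3
2 + 2 = (a + b) mod 3 with a = 2, b = 2

2 + 2 = 1


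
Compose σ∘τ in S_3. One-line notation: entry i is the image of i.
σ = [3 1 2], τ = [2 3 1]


σ∘τ: apply τ first, then σ
1 →τ 2 →σ 1
2 →τ 3 →σ 2
3 →τ 1 →σ 3

σ∘τ = [1 2 3]


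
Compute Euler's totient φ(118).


Factor n: 118 = 2 × 59
φ(n) = n · ∏(1 - 1/p) over distinct primes p | n
φ(118) = 118 · (1 - 1/2) · (1 - 1/59) = 58

φ(118) = 58


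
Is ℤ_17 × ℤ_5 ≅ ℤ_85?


Comparing ℤ_17 × ℤ_5 and ℤ_85:
gcd(17,5) = 1, so ℤ_17 × ℤ_5 ≅ ℤ_85 (CRT)

Yes, ℤ_17 × ℤ_5 ≅ ℤ_85


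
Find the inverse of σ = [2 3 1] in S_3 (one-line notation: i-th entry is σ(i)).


To find σ⁻¹, swap domain and range:
σ(1) = 2 → σ⁻¹(2) = 1
σ(2) = 3 → σ⁻¹(3) = 2
σ(3) = 1 → σ⁻¹(1) = 3

σ⁻¹ = [3 1 2]


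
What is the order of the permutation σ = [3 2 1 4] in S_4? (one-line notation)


Cycle decomposition: (1 3)
Cycle lengths: 2
Order = lcm(2) = 2

ord(σ) = 2


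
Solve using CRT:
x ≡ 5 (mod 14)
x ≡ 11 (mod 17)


m₁ = 14, m₂ = 17, gcd = 1, so CRT applies. M = m₁·m₂ = 238
Let M₁ = M/m₁ = 17, M₂ = M/m₂ = 14
Find y₁ ≡ M₁⁻¹ (mod m₁): 17⁻¹ ≡ 5 (mod 14)
Find y₂ ≡ M₂⁻¹ (mod m₂): 14⁻¹ ≡ 11 (mod 17)
x = a₁·M₁·y₁ + a₂·M₂·y₂ = 5·17·5 + 11·14·11 = 2119
Reduce mod 238: x ≡ 215
Check: 215 mod 14 = 5 ✓, 215 mod 17 = 11 ✓

x ≡ 215 (mod 238)


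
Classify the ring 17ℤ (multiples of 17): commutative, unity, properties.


17ℤ is a commutative ring under +,× but has no multiplicative identity (1 ∉ 17ℤ); it has no zero divisors, but without unity it is not an integral domain
Commutative: Yes
Integral domain: No
Has unity: No

17ℤ (multiples of 17): Commutative=Yes, Unity=No


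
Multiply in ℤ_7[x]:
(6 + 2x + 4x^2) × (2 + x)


Expand and collect like terms; reduce coefficients mod 7:
x^0: 6·2 = 12 ≡ 5 (mod 7)
x^1: 6·1 + 2·2 = 10 ≡ 3 (mod 7)
x^2: 2·1 + 4·2 = 10 ≡ 3 (mod 7)
x^3: 4·1 = 4 ≡ 4 (mod 7)
Result: 5 + 3x + 3x^2 + 4x^3

f · g = 5 + 3x + 3x^2 + 4x^3


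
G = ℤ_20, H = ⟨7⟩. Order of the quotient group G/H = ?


|⟨7⟩| = n / gcd(7, 20) = 20 / 1 = 20
H is normal (ℤ_20 is abelian).
|G/H| = |G| / |H| = 20 / 20 = 1

|G/H| = 1


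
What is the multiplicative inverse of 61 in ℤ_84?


Use the extended Euclidean algorithm to write 1 = 61·s + 84·t; then s mod 84 is the inverse.
Euclidean algorithm:
  61 = 0·84 + 61
  84 = 1·61 + 23
  61 = 2·23 + 15
  23 = 1·15 + 8
  15 = 1·8 + 7
  8 = 1·7 + 1
  7 = 7·1 + 0
gcd(61,84) = 1
Back-substitution gives: 61·(-11) + 84·(8) = 1
So 61⁻¹ ≡ -11 ≡ 73 (mod 84)
Check: 61 × 73 = 4453 ≡ 1 (mod 84) ✓

61⁻¹ ≡ 73 (mod 84)


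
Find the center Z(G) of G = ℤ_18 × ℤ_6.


Z(G) = {g ∈ G | gx = xg for all x ∈ G}
Direct product of abelian groups is abelian, so Z(G) = G

Z(ℤ_18 × ℤ_6) = ℤ_18 × ℤ_6


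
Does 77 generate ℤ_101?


g generates ℤ_n iff gcd(g, n) = 1
gcd(77, 101) = 1
Since gcd = 1, 77 is a generator.

Yes, 77 generates ℤ_101


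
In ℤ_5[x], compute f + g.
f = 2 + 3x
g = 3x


Add coefficients mod 5:
x^0: 2 + 0 = 2 (mod 5)
x^1: 3 + 3 = 1 (mod 5)
Result: 2 + x

f + g = 2 + x


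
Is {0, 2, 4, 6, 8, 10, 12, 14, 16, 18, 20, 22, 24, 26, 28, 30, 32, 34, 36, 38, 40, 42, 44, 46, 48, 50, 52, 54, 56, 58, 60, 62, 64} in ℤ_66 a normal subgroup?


H = {0, 2, 4, 6, 8, 10, 12, 14, 16, 18, 20, 22, 24, 26, 28, 30, 32, 34, 36, 38, 40, 42, 44, 46, 48, 50, 52, 54, 56, 58, 60, 62, 64} in ℤ_66
ℤ_66 is abelian; every subgroup of an abelian group is normal

Yes, normal subgroup


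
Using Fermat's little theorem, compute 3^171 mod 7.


Fermat's little theorem: if p is prime and gcd(a,p)=1, then a^(p-1) ≡ 1 (mod p)
p = 7 is prime, gcd(3,7) = 1
Reduce exponent: 171 mod 6 = 3
So 3^171 ≡ 3^3 (mod 7)
3^3 mod 7 = 6

3^171 ≡ 6 (mod 7)


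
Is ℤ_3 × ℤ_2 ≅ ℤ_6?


Comparing ℤ_3 × ℤ_2 and ℤ_6:
gcd(3,2) = 1, so ℤ_3 × ℤ_2 ≅ ℤ_6 (CRT)

Yes, ℤ_3 × ℤ_2 ≅ ℤ_6


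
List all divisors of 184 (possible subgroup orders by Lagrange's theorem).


Lagrange's theorem: |H| divides |G|
|G| = 184
Divisors of 184: 1, 2, 4, 8, 23, 46, 92, 184

Possible subgroup orders: {1, 2, 4, 8, 23, 46, 92, 184}


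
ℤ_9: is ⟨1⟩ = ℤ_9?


g generates ℤ_n iff gcd(g, n) = 1
gcd(1, 9) = 1
Since gcd = 1, 1 is a generator.

Yes, 1 generates ℤ_9


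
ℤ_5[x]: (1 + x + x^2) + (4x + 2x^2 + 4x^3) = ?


Add coefficients mod 5:
x^0: 1 + 0 = 1 (mod 5)
x^1: 1 + 4 = 0 (mod 5)
x^2: 1 + 2 = 3 (mod 5)
x^3: 0 + 4 = 4 (mod 5)
Result: 1 + 3x^2 + 4x^3

f + g = 1 + 3x^2 + 4x^3


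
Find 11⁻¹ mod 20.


Use the extended Euclidean algorithm to write 1 = 11·s + 20·t; then s mod 20 is the inverse.
Euclidean algorithm:
  11 = 0·20 + 11
  20 = 1·11 + 9
  11 = 1·9 + 2
  9 = 4·2 + 1
  2 = 2·1 + 0
gcd(11,20) = 1
Back-substitution gives: 11·(-9) + 20·(5) = 1
So 11⁻¹ ≡ -9 ≡ 11 (mod 20)
Check: 11 × 11 = 121 ≡ 1 (mod 20) ✓

11⁻¹ ≡ 11 (mod 20)


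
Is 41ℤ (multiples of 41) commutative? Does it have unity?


41ℤ is a commutative ring under +,× but has no multiplicative identity (1 ∉ 41ℤ); it has no zero divisors, but without unity it is not an integral domain
Commutative: Yes
Integral domain: No
Has unity: No

41ℤ (multiples of 41): Commutative=Yes, Unity=No


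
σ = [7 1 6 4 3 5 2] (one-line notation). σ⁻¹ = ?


To find σ⁻¹, swap domain and range:
σ(1) = 7 → σ⁻¹(7) = 1
σ(2) = 1 → σ⁻¹(1) = 2
σ(3) = 6 → σ⁻¹(6) = 3
σ(4) = 4 → σ⁻¹(4) = 4
σ(5) = 3 → σ⁻¹(3) = 5
σ(6) = 5 → σ⁻¹(5) = 6
σ(7) = 2 → σ⁻¹(2) = 7

σ⁻¹ = [2 7 5 4 6 3 1]


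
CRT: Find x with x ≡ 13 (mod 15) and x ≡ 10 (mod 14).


m₁ = 15, m₂ = 14, gcd = 1, so CRT applies. M = m₁·m₂ = 210
Let M₁ = M/m₁ = 14, M₂ = M/m₂ = 15
Find y₁ ≡ M₁⁻¹ (mod m₁): 14⁻¹ ≡ 14 (mod 15)
Find y₂ ≡ M₂⁻¹ (mod m₂): 15⁻¹ ≡ 1 (mod 14)
x = a₁·M₁·y₁ + a₂·M₂·y₂ = 13·14·14 + 10·15·1 = 2698
Reduce mod 210: x ≡ 178
Check: 178 mod 15 = 13 ✓, 178 mod 14 = 10 ✓

x ≡ 178 (mod 210)


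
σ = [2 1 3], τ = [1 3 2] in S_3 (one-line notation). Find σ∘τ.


σ∘τ: apply τ first, then σ
1 →τ 1 →σ 2
2 →τ 3 →σ 3
3 →τ 2 →σ 1

σ∘τ = [2 3 1]


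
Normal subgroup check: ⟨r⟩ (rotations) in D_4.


H = ⟨r⟩ (rotations) in D_4
The rotation subgroup ⟨r⟩ has index 2 in D_4, so it is normal

Yes, normal subgroup


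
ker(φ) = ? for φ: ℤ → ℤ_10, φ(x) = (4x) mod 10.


Kernel = preimage of identity
ker(φ) = {x ∈ ℤ : 4x ≡ 0 (mod 10)}. gcd(4,10) = 2, so 4x ≡ 0 (mod 10) ⟺ x ≡ 0 (mod 10/2 = 5). Hence ker(φ) = 5ℤ

ker(φ) = 5ℤ


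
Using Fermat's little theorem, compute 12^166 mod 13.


Fermat's little theorem: if p is prime and gcd(a,p)=1, then a^(p-1) ≡ 1 (mod p)
p = 13 is prime, gcd(12,13) = 1
Reduce exponent: 166 mod 12 = 10
So 12^166 ≡ 12^10 (mod 13)
12^10 mod 13 = 1

12^166 ≡ 1 (mod 13)


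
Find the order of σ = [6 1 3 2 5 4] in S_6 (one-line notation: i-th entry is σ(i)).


Cycle decomposition: (1 6 4 2)
Cycle lengths: 4
Order = lcm(4) = 4

ord(σ) = 4


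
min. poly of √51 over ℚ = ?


√51 satisfies x² - 51 = 0, irreducible over ℚ since 51 is squarefree

Minimal polynomial: x² - 51


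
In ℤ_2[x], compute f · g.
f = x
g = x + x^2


Expand and collect like terms; reduce coefficients mod 2:
x^0: 0·0 = 0 ≡ 0 (mod 2)
x^1: 0·1 + 1·0 = 0 ≡ 0 (mod 2)
x^2: 0·1 + 1·1 = 1 ≡ 1 (mod 2)
x^3: 1·1 = 1 ≡ 1 (mod 2)
Result: x^2 + x^3

f · g = x^2 + x^3


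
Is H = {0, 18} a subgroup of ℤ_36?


Subgroup test for H = {0, 18} in (ℤ_36, +):
(1) 0 ∈ H? Yes
(2) Closure: for all a,b ∈ H, (a+b) mod 36 ∈ H? Yes
(3) Inverses: for all a ∈ H, -a mod 36 ∈ H? Yes

Yes, H is a subgroup of ℤ_36


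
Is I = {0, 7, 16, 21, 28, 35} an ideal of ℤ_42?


Check ideal conditions for I = {0, 7, 16, 21, 28, 35} in ℤ_42:
(1) I is an additive subgroup? No
(2) For r ∈ ℤ_42 and a ∈ I: r·a ∈ I? No  [counterexample: r=2, a=7, r·a mod 42 = 14 ∉ I]

No, I is not an ideal of ℤ_42


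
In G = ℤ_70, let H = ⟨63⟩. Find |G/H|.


|⟨63⟩| = n / gcd(63, 70) = 70 / 7 = 10
H is normal (ℤ_70 is abelian).
|G/H| = |G| / |H| = 70 / 10 = 7

|G/H| = 7


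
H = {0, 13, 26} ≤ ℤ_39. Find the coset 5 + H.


5 + H = {5 + h (mod 39) : h ∈ H}
5+0=5, 5+13=18, 5+26=31

5 + H = {5, 18, 31}


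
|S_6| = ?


|S_n| = n! (number of permutations of n symbols)
|S_6| = 6! = 720

|S_6| = 720


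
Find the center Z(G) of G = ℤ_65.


Z(G) = {g ∈ G | gx = xg for all x ∈ G}
ℤ_65 is abelian, so Z(G) = G

Z(ℤ_65) = ℤ_65


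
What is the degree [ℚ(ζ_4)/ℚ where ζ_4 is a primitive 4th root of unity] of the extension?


[ℚ(ζ_n):ℚ] = deg Φ_n(x) = φ(n). Here φ(4) = 2

[ℚ(ζ_4)/ℚ where ζ_4 is a primitive 4th root of unity] = 2


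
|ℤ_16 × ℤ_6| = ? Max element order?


|ℤ_16 × ℤ_6| = 16 × 6 = 96
Max element order = lcm(16,6) = 48
Cyclic? No (gcd=2)

|ℤ_16×ℤ_6| = 96, max element order = 48


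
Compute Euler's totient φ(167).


Factor n: 167 = 167
φ(n) = n · ∏(1 - 1/p) over distinct primes p | n
φ(167) = 167 · (1 - 1/167) = 166

φ(167) = 166


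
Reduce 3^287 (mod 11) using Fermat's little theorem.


Fermat's little theorem: if p is prime and gcd(a,p)=1, then a^(p-1) ≡ 1 (mod p)
p = 11 is prime, gcd(3,11) = 1
Reduce exponent: 287 mod 10 = 7
So 3^287 ≡ 3^7 (mod 11)
3^7 mod 11 = 9

3^287 ≡ 9 (mod 11)


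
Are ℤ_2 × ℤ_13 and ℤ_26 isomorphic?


Comparing ℤ_2 × ℤ_13 and ℤ_26:
gcd(2,13) = 1, so ℤ_2 × ℤ_13 ≅ ℤ_26 (CRT)

Yes, ℤ_2 × ℤ_13 ≅ ℤ_26


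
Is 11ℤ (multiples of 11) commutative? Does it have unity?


11ℤ is a commutative ring under +,× but has no multiplicative identity (1 ∉ 11ℤ); it has no zero divisors, but without unity it is not an integral domain
Commutative: Yes
Integral domain: No
Has unity: No

11ℤ (multiples of 11): Commutative=Yes, Unity=No


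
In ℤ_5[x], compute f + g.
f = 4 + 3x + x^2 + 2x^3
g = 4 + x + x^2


Add coefficients mod 5:
x^0: 4 + 4 = 3 (mod 5)
x^1: 3 + 1 = 4 (mod 5)
x^2: 1 + 1 = 2 (mod 5)
x^3: 2 + 0 = 2 (mod 5)
Result: 3 + 4x + 2x^2 + 2x^3

f + g = 3 + 4x + 2x^2 + 2x^3


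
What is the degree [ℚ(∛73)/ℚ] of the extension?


∛73 has minimal polynomial x³ - 73 (irreducible over ℚ since 73 is not a perfect cube)

[ℚ(∛73)/ℚ] = 3


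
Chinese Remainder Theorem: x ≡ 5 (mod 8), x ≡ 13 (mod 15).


m₁ = 8, m₂ = 15, gcd = 1, so CRT applies. M = m₁·m₂ = 120
Let M₁ = M/m₁ = 15, M₂ = M/m₂ = 8
Find y₁ ≡ M₁⁻¹ (mod m₁): 15⁻¹ ≡ 7 (mod 8)
Find y₂ ≡ M₂⁻¹ (mod m₂): 8⁻¹ ≡ 2 (mod 15)
x = a₁·M₁·y₁ + a₂·M₂·y₂ = 5·15·7 + 13·8·2 = 733
Reduce mod 120: x ≡ 13
Check: 13 mod 8 = 5 ✓, 13 mod 15 = 13 ✓

x ≡ 13 (mod 120)


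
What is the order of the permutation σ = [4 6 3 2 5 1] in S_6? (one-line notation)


Cycle decomposition: (1 4 2 6)
Cycle lengths: 4
Order = lcm(4) = 4

ord(σ) = 4


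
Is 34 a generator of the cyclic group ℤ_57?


g generates ℤ_n iff gcd(g, n) = 1
gcd(34, 57) = 1
Since gcd = 1, 34 is a generator.

Yes, 34 generates ℤ_57


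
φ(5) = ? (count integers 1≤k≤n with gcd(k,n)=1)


φ(n) = count of k ∈ {1,...,n} with gcd(k,n)=1
Coprimes to 5: {1, 2, 3, 4}
Count: 4

φ(5) = 4


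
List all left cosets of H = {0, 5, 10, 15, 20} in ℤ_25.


H = {0, 5, 10, 15, 20}, |H| = 5
Number of cosets = |G|/|H| = 25/5 = 5
0 + H = {0, 5, 10, 15, 20}
1 + H = {1, 6, 11, 16, 21}
2 + H = {2, 7, 12, 17, 22}
3 + H = {3, 8, 13, 18, 23}
4 + H = {4, 9, 14, 19, 24}

Cosets: 0+H={0,5,10,15,20}; 1+H={1,6,11,16,21}; 2+H={2,7,12,17,22}; 3+H={3,8,13,18,23}; 4+H={4,9,14,19,24}


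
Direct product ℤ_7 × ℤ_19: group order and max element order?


|ℤ_7 × ℤ_19| = 7 × 19 = 133
Max element order = lcm(7,19) = 133
Cyclic? Yes (gcd=1)

|ℤ_7×ℤ_19| = 133, max element order = 133


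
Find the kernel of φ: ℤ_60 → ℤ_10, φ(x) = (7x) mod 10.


Kernel = preimage of identity
ker(φ) = {x ∈ ℤ_60 : 7x ≡ 0 (mod 10)}. Since 10 | 60, φ is well-defined. The kernel is the cyclic subgroup ⟨10⟩ of ℤ_60 (order 6), i.e. {0, 10, 20, 30, 40, 50}

ker(φ) = {0, 10, 20, 30, 40, 50}


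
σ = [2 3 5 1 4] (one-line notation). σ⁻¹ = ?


To find σ⁻¹, swap domain and range:
σ(1) = 2 → σ⁻¹(2) = 1
σ(2) = 3 → σ⁻¹(3) = 2
σ(3) = 5 → σ⁻¹(5) = 3
σ(4) = 1 → σ⁻¹(1) = 4
σ(5) = 4 → σ⁻¹(4) = 5

σ⁻¹ = [4 1 2 5 3]


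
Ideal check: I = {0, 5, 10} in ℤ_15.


Check ideal conditions for I = {0, 5, 10} in ℤ_15:
(1) I is an additive subgroup? Yes
(2) For r ∈ ℤ_15 and a ∈ I: r·a ∈ I? Yes

Yes, I is an ideal of ℤ_15


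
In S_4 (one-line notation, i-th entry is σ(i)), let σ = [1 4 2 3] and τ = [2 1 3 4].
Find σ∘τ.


σ∘τ: apply τ first, then σ
1 →τ 2 →σ 4
2 →τ 1 →σ 1
3 →τ 3 →σ 2
4 →τ 4 →σ 3

σ∘τ = [4 1 2 3]


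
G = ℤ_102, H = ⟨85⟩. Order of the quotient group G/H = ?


|⟨85⟩| = n / gcd(85, 102) = 102 / 17 = 6
H is normal (ℤ_102 is abelian).
|G/H| = |G| / |H| = 102 / 6 = 17

|G/H| = 17


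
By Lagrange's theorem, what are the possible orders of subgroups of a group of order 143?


Lagrange's theorem: |H| divides |G|
|G| = 143
Divisors of 143: 1, 11, 13, 143

Possible subgroup orders: {1, 11, 13, 143}


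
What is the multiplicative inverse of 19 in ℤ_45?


Use the extended Euclidean algorithm to write 1 = 19·s + 45·t; then s mod 45 is the inverse.
Euclidean algorithm:
  19 = 0·45 + 19
  45 = 2·19 + 7
  19 = 2·7 + 5
  7 = 1·5 + 2
  5 = 2·2 + 1
  2 = 2·1 + 0
gcd(19,45) = 1
Back-substitution gives: 19·(19) + 45·(-8) = 1
So 19⁻¹ ≡ 19 ≡ 19 (mod 45)
Check: 19 × 19 = 361 ≡ 1 (mod 45) ✓

19⁻¹ ≡ 19 (mod 45)


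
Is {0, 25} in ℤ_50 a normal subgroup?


H = {0, 25} in ℤ_50
ℤ_50 is abelian; every subgroup of an abelian group is normal

Yes, normal subgroup


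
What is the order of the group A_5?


|A_n| = n!/2 (even permutations)
|A_5| = 5!/2 = 120/2 = 60

|A_5| = 60


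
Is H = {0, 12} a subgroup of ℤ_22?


Subgroup test for H = {0, 12} in (ℤ_22, +):
(1) 0 ∈ H? Yes
(2) Closure: for all a,b ∈ H, (a+b) mod 22 ∈ H? No  [counterexample: 12 + 12 = 2 ∉ H]
(3) Inverses: for all a ∈ H, -a mod 22 ∈ H? No

No, H is not a subgroup of ℤ_22


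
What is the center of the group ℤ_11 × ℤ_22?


Z(G) = {g ∈ G | gx = xg for all x ∈ G}
Direct product of abelian groups is abelian, so Z(G) = G

Z(ℤ_11 × ℤ_22) = ℤ_11 × ℤ_22


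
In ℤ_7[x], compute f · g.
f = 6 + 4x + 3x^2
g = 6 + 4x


Expand and collect like terms; reduce coefficients mod 7:
x^0: 6·6 = 36 ≡ 1 (mod 7)
x^1: 6·4 + 4·6 = 48 ≡ 6 (mod 7)
x^2: 4·4 + 3·6 = 34 ≡ 6 (mod 7)
x^3: 3·4 = 12 ≡ 5 (mod 7)
Result: 1 + 6x + 6x^2 + 5x^3

f · g = 1 + 6x + 6x^2 + 5x^3


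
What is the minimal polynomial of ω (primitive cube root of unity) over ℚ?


ω satisfies x² + x + 1 = 0 (the cyclotomic polynomial Φ₃)

Minimal polynomial: x² + x + 1


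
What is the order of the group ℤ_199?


ℤ_n has n elements.

|ℤ_199| = 199


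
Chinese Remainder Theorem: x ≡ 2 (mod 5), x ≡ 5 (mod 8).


m₁ = 5, m₂ = 8, gcd = 1, so CRT applies. M = m₁·m₂ = 40
Let M₁ = M/m₁ = 8, M₂ = M/m₂ = 5
Find y₁ ≡ M₁⁻¹ (mod m₁): 8⁻¹ ≡ 2 (mod 5)
Find y₂ ≡ M₂⁻¹ (mod m₂): 5⁻¹ ≡ 5 (mod 8)
x = a₁·M₁·y₁ + a₂·M₂·y₂ = 2·8·2 + 5·5·5 = 157
Reduce mod 40: x ≡ 37
Check: 37 mod 5 = 2 ✓, 37 mod 8 = 5 ✓

x ≡ 37 (mod 40)


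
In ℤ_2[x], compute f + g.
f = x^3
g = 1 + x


Add coefficients mod 2:
x^0: 0 + 1 = 1 (mod 2)
x^1: 0 + 1 = 1 (mod 2)
x^2: 0 + 0 = 0 (mod 2)
x^3: 1 + 0 = 1 (mod 2)
Result: 1 + x + x^3

f + g = 1 + x + x^3


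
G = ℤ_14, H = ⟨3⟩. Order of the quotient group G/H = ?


|⟨3⟩| = n / gcd(3, 14) = 14 / 1 = 14
H is normal (ℤ_14 is abelian).
|G/H| = |G| / |H| = 14 / 14 = 1

|G/H| = 1


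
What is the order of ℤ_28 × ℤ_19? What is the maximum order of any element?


|ℤ_28 × ℤ_19| = 28 × 19 = 532
Max element order = lcm(28,19) = 532
Cyclic? Yes (gcd=1)

|ℤ_28×ℤ_19| = 532, max element order = 532


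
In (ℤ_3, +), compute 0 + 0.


Operation: addition mod 3
0 + 0 = (a + b) mod 3 with a = 0, b = 0

0 + 0 = 0


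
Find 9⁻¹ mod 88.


Use the extended Euclidean algorithm to write 1 = 9·s + 88·t; then s mod 88 is the inverse.
Euclidean algorithm:
  9 = 0·88 + 9
  88 = 9·9 + 7
  9 = 1·7 + 2
  7 = 3·2 + 1
  2 = 2·1 + 0
gcd(9,88) = 1
Back-substitution gives: 9·(-39) + 88·(4) = 1
So 9⁻¹ ≡ -39 ≡ 49 (mod 88)
Check: 9 × 49 = 441 ≡ 1 (mod 88) ✓

9⁻¹ ≡ 49 (mod 88)


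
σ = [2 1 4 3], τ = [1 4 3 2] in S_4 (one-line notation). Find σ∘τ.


σ∘τ: apply τ first, then σ
1 →τ 1 →σ 2
2 →τ 4 →σ 3
3 →τ 3 →σ 4
4 →τ 2 →σ 1

σ∘τ = [2 3 4 1]


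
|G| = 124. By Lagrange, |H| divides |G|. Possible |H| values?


Lagrange's theorem: |H| divides |G|
|G| = 124
Divisors of 124: 1, 2, 4, 31, 62, 124

Possible subgroup orders: {1, 2, 4, 31, 62, 124}


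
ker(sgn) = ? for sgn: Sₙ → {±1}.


Kernel = preimage of identity
ker(sgn) = even permutations = Aₙ

ker(sgn) = Aₙ


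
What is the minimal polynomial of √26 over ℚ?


√26 satisfies x² - 26 = 0, irreducible over ℚ since 26 is squarefree

Minimal polynomial: x² - 26


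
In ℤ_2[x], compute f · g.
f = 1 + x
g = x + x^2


Expand and collect like terms; reduce coefficients mod 2:
x^0: 1·0 = 0 ≡ 0 (mod 2)
x^1: 1·1 + 1·0 = 1 ≡ 1 (mod 2)
x^2: 1·1 + 1·1 = 2 ≡ 0 (mod 2)
x^3: 1·1 = 1 ≡ 1 (mod 2)
Result: x + x^3

f · g = x + x^3


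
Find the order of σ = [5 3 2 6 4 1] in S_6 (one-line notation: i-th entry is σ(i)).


Cycle decomposition: (1 5 4 6) (2 3)
Cycle lengths: 4, 2
Order = lcm(4, 2) = 4

ord(σ) = 4


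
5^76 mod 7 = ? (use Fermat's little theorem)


Fermat's little theorem: if p is prime and gcd(a,p)=1, then a^(p-1) ≡ 1 (mod p)
p = 7 is prime, gcd(5,7) = 1
Reduce exponent: 76 mod 6 = 4
So 5^76 ≡ 5^4 (mod 7)
5^4 mod 7 = 2

5^76 ≡ 2 (mod 7)


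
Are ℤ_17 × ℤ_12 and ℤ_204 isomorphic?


Comparing ℤ_17 × ℤ_12 and ℤ_204:
gcd(17,12) = 1, so ℤ_17 × ℤ_12 ≅ ℤ_204 (CRT)

Yes, ℤ_17 × ℤ_12 ≅ ℤ_204


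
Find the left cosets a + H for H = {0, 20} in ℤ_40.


H = {0, 20}, |H| = 2
Number of cosets = |G|/|H| = 40/2 = 20
0 + H = {0, 20}
1 + H = {1, 21}
2 + H = {2, 22}
3 + H = {3, 23}
4 + H = {4, 24}
5 + H = {5, 25}
6 + H = {6, 26}
7 + H = {7, 27}
8 + H = {8, 28}
9 + H = {9, 29}
10 + H = {10, 30}
11 + H = {11, 31}
12 + H = {12, 32}
13 + H = {13, 33}
14 + H = {14, 34}
15 + H = {15, 35}
16 + H = {16, 36}
17 + H = {17, 37}
18 + H = {18, 38}
19 + H = {19, 39}

Cosets: 0+H={0,20}; 1+H={1,21}; 2+H={2,22}; 3+H={3,23}; 4+H={4,24}; 5+H={5,25}; 6+H={6,26}; 7+H={7,27}; 8+H={8,28}; 9+H={9,29}; 10+H={10,30}; 11+H={11,31}; 12+H={12,32}; 13+H={13,33}; 14+H={14,34}; 15+H={15,35}; 16+H={16,36}; 17+H={17,37}; 18+H={18,38}; 19+H={19,39}


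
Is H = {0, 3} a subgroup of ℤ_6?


Subgroup test for H = {0, 3} in (ℤ_6, +):
(1) 0 ∈ H? Yes
(2) Closure: for all a,b ∈ H, (a+b) mod 6 ∈ H? Yes
(3) Inverses: for all a ∈ H, -a mod 6 ∈ H? Yes

Yes, H is a subgroup of ℤ_6


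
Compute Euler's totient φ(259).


Factor n: 259 = 7 × 37
φ(n) = n · ∏(1 - 1/p) over distinct primes p | n
φ(259) = 259 · (1 - 1/7) · (1 - 1/37) = 216

φ(259) = 216


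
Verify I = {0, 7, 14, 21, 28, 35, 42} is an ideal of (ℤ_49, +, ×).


Check ideal conditions for I = {0, 7, 14, 21, 28, 35, 42} in ℤ_49:
(1) I is an additive subgroup? Yes
(2) For r ∈ ℤ_49 and a ∈ I: r·a ∈ I? Yes

Yes, I is an ideal of ℤ_49


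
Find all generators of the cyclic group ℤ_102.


g generates ℤ_n iff gcd(g,n) = 1
Prime factors of 102: 2, 3, 17
Generators are g ∈ {1,...,101} not divisible by any of these primes.
Generators: {1, 5, 7, 11, 13, 19, 23, 25, 29, 31, 35, 37, 41, 43, 47, 49, 53, 55, 59, 61, 65, 67, 71, 73, 77, 79, 83, 89, 91, 95, 97, 101}
Number of generators = φ(102) = 32

Generators of ℤ_102 = {1, 5, 7, 11, 13, 19, 23, 25, 29, 31, 35, 37, 41, 43, 47, 49, 53, 55, 59, 61, 65, 67, 71, 73, 77, 79, 83, 89, 91, 95, 97, 101}


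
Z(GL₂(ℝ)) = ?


Z(G) = {g ∈ G | gx = xg for all x ∈ G}
Only scalar multiples of the identity commute with all invertible matrices

Z(GL₂(ℝ)) = {aI : a ∈ ℝ, a ≠ 0}


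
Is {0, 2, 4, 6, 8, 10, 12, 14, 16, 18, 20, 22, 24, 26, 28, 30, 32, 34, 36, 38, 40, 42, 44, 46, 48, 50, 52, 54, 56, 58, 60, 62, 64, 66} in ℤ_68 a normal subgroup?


H = {0, 2, 4, 6, 8, 10, 12, 14, 16, 18, 20, 22, 24, 26, 28, 30, 32, 34, 36, 38, 40, 42, 44, 46, 48, 50, 52, 54, 56, 58, 60, 62, 64, 66} in ℤ_68
ℤ_68 is abelian; every subgroup of an abelian group is normal

Yes, normal subgroup


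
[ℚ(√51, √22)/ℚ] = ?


[ℚ(√51,√22):ℚ] = [ℚ(√51,√22):ℚ(√51)]·[ℚ(√51):ℚ] = 2·2 = 4

[ℚ(√51, √22)/ℚ] = 4


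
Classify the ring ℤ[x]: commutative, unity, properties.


Polynomial ring over ℤ (an integral domain) is a commutative integral domain with unity 1
Commutative: Yes
Integral domain: Yes
Has unity: Yes

ℤ[x]: Commutative=Yes, Unity=Yes


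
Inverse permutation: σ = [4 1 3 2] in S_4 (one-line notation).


To find σ⁻¹, swap domain and range:
σ(1) = 4 → σ⁻¹(4) = 1
σ(2) = 1 → σ⁻¹(1) = 2
σ(3) = 3 → σ⁻¹(3) = 3
σ(4) = 2 → σ⁻¹(2) = 4

σ⁻¹ = [2 4 3 1]


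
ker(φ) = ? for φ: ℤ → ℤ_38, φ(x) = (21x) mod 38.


Kernel = preimage of identity
ker(φ) = {x ∈ ℤ : 21x ≡ 0 (mod 38)}. gcd(21,38) = 1, so 21x ≡ 0 (mod 38) ⟺ x ≡ 0 (mod 38/1 = 38). Hence ker(φ) = 38ℤ

ker(φ) = 38ℤ


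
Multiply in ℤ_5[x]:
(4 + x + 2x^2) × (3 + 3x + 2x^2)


Expand and collect like terms; reduce coefficients mod 5:
x^0: 4·3 = 12 ≡ 2 (mod 5)
x^1: 4·3 + 1·3 = 15 ≡ 0 (mod 5)
x^2: 4·2 + 1·3 + 2·3 = 17 ≡ 2 (mod 5)
x^3: 1·2 + 2·3 = 8 ≡ 3 (mod 5)
x^4: 2·2 = 4 ≡ 4 (mod 5)
Result: 2 + 2x^2 + 3x^3 + 4x^4

f · g = 2 + 2x^2 + 3x^3 + 4x^4


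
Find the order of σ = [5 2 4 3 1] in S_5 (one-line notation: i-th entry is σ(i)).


Cycle decomposition: (1 5) (3 4)
Cycle lengths: 2, 2
Order = lcm(2, 2) = 2

ord(σ) = 2


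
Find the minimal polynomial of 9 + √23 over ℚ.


Let α = 9 + √23. Then α - 9 = √23, so (α - 9)² = 23, giving α² - 18α + 58 = 0. Degree 2 and α ∉ ℚ, so this is the minimal polynomial.

Minimal polynomial: x² - 18x + 58


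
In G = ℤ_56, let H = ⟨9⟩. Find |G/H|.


|⟨9⟩| = n / gcd(9, 56) = 56 / 1 = 56
H is normal (ℤ_56 is abelian).
|G/H| = |G| / |H| = 56 / 56 = 1

|G/H| = 1


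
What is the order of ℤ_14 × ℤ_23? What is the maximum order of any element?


|ℤ_14 × ℤ_23| = 14 × 23 = 322
Max element order = lcm(14,23) = 322
Cyclic? Yes (gcd=1)

|ℤ_14×ℤ_23| = 322, max element order = 322


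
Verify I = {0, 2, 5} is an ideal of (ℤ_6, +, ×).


Check ideal conditions for I = {0, 2, 5} in ℤ_6:
(1) I is an additive subgroup? No
(2) For r ∈ ℤ_6 and a ∈ I: r·a ∈ I? No  [counterexample: r=2, a=2, r·a mod 6 = 4 ∉ I]

No, I is not an ideal of ℤ_6


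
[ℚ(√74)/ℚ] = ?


√74 has minimal polynomial x² - 74 (irreducible over ℚ since 74 is squarefree)

[ℚ(√74)/ℚ] = 2


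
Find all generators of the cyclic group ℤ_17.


g generates ℤ_n iff gcd(g,n) = 1
Prime factors of 17: 17
Generators are g ∈ {1,...,16} not divisible by any of these primes.
Generators: {1, 2, 3, 4, 5, 6, 7, 8, 9, 10, 11, 12, 13, 14, 15, 16}
Number of generators = φ(17) = 16

Generators of ℤ_17 = {1, 2, 3, 4, 5, 6, 7, 8, 9, 10, 11, 12, 13, 14, 15, 16}


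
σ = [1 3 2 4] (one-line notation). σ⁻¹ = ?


To find σ⁻¹, swap domain and range:
σ(1) = 1 → σ⁻¹(1) = 1
σ(2) = 3 → σ⁻¹(3) = 2
σ(3) = 2 → σ⁻¹(2) = 3
σ(4) = 4 → σ⁻¹(4) = 4

σ⁻¹ = [1 3 2 4]


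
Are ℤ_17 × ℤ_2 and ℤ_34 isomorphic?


Comparing ℤ_17 × ℤ_2 and ℤ_34:
gcd(17,2) = 1, so ℤ_17 × ℤ_2 ≅ ℤ_34 (CRT)

Yes, ℤ_17 × ℤ_2 ≅ ℤ_34


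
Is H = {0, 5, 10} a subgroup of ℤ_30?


Subgroup test for H = {0, 5, 10} in (ℤ_30, +):
(1) 0 ∈ H? Yes
(2) Closure: for all a,b ∈ H, (a+b) mod 30 ∈ H? No  [counterexample: 5 + 10 = 15 ∉ H]
(3) Inverses: for all a ∈ H, -a mod 30 ∈ H? No

No, H is not a subgroup of ℤ_30


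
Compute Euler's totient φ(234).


Factor n: 234 = 2 × 3^2 × 13
φ(n) = n · ∏(1 - 1/p) over distinct primes p | n
φ(234) = 234 · (1 - 1/2) · (1 - 1/3) · (1 - 1/13) = 72

φ(234) = 72


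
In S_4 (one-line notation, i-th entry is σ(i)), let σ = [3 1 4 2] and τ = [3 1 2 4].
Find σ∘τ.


σ∘τ: apply τ first, then σ
1 →τ 3 →σ 4
2 →τ 1 →σ 3
3 →τ 2 →σ 1
4 →τ 4 →σ 2

σ∘τ = [4 3 1 2]


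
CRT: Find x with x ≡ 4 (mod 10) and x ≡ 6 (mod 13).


m₁ = 10, m₂ = 13, gcd = 1, so CRT applies. M = m₁·m₂ = 130
Let M₁ = M/m₁ = 13, M₂ = M/m₂ = 10
Find y₁ ≡ M₁⁻¹ (mod m₁): 13⁻¹ ≡ 7 (mod 10)
Find y₂ ≡ M₂⁻¹ (mod m₂): 10⁻¹ ≡ 4 (mod 13)
x = a₁·M₁·y₁ + a₂·M₂·y₂ = 4·13·7 + 6·10·4 = 604
Reduce mod 130: x ≡ 84
Check: 84 mod 10 = 4 ✓, 84 mod 13 = 6 ✓

x ≡ 84 (mod 130)


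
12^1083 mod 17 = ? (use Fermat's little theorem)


Fermat's little theorem: if p is prime and gcd(a,p)=1, then a^(p-1) ≡ 1 (mod p)
p = 17 is prime, gcd(12,17) = 1
Reduce exponent: 1083 mod 16 = 11
So 12^1083 ≡ 12^11 (mod 17)
12^11 mod 17 = 6

12^1083 ≡ 6 (mod 17)


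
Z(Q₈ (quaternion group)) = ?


Z(G) = {g ∈ G | gx = xg for all x ∈ G}
In Q₈ = {±1, ±i, ±j, ±k}, only ±1 commute with every element

Z(Q₈ (quaternion group)) = {1, -1}


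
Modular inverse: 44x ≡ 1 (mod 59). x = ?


Use the extended Euclidean algorithm to write 1 = 44·s + 59·t; then s mod 59 is the inverse.
Euclidean algorithm:
  44 = 0·59 + 44
  59 = 1·44 + 15
  44 = 2·15 + 14
  15 = 1·14 + 1
  14 = 14·1 + 0
gcd(44,59) = 1
Back-substitution gives: 44·(-4) + 59·(3) = 1
So 44⁻¹ ≡ -4 ≡ 55 (mod 59)
Check: 44 × 55 = 2420 ≡ 1 (mod 59) ✓

44⁻¹ ≡ 55 (mod 59)


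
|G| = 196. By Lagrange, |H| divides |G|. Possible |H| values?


Lagrange's theorem: |H| divides |G|
|G| = 196
Divisors of 196: 1, 2, 4, 7, 14, 28, 49, 98, 196

Possible subgroup orders: {1, 2, 4, 7, 14, 28, 49, 98, 196}


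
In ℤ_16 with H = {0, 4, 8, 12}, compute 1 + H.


1 + H = {1 + h (mod 16) : h ∈ H}
1+0=1, 1+4=5, 1+8=9, 1+12=13

1 + H = {1, 5, 9, 13}


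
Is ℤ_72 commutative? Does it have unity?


ℤ_72 is a commutative ring with unity 1; 72 = 2×36 is composite, so 2·36 ≡ 0 gives zero divisors (not an integral domain)
Commutative: Yes
Integral domain: No
Has unity: Yes

ℤ_72: Commutative=Yes, Unity=Yes


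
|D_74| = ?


|D_n| = 2n (n rotations and n reflections)
|D_74| = 2×74 = 148

|D_74| = 148


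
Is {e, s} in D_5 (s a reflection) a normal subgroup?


H = {e, s} in D_5 (s a reflection)
r·s·r⁻¹ = sr⁻² ≠ s for n ≥ 3, so {e, s} is not closed under conjugation

No, not a normal subgroup


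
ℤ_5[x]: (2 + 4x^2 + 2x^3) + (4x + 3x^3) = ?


Add coefficients mod 5:
x^0: 2 + 0 = 2 (mod 5)
x^1: 0 + 4 = 4 (mod 5)
x^2: 4 + 0 = 4 (mod 5)
x^3: 2 + 3 = 0 (mod 5)
Result: 2 + 4x + 4x^2

f + g = 2 + 4x + 4x^2


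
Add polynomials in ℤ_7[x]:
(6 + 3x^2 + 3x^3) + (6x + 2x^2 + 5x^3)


Add coefficients mod 7:
x^0: 6 + 0 = 6 (mod 7)
x^1: 0 + 6 = 6 (mod 7)
x^2: 3 + 2 = 5 (mod 7)
x^3: 3 + 5 = 1 (mod 7)
Result: 6 + 6x + 5x^2 + x^3

f + g = 6 + 6x + 5x^2 + x^3


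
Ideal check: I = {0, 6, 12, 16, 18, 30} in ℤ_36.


Check ideal conditions for I = {0, 6, 12, 16, 18, 30} in ℤ_36:
(1) I is an additive subgroup? No
(2) For r ∈ ℤ_36 and a ∈ I: r·a ∈ I? No  [counterexample: r=2, a=12, r·a mod 36 = 24 ∉ I]

No, I is not an ideal of ℤ_36


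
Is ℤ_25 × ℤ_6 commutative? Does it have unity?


Direct product ring; commutative with unity (1,1); but (1,0)·(0,1) = (0,0) gives zero divisors, so not an integral domain
Commutative: Yes
Integral domain: No
Has unity: Yes

ℤ_25 × ℤ_6: Commutative=Yes, Unity=Yes


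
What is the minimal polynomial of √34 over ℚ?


√34 satisfies x² - 34 = 0, irreducible over ℚ since 34 is squarefree

Minimal polynomial: x² - 34


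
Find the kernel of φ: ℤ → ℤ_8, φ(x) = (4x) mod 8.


Kernel = preimage of identity
ker(φ) = {x ∈ ℤ : 4x ≡ 0 (mod 8)}. gcd(4,8) = 4, so 4x ≡ 0 (mod 8) ⟺ x ≡ 0 (mod 8/4 = 2). Hence ker(φ) = 2ℤ

ker(φ) = 2ℤ


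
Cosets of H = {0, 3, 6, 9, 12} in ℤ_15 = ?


H = {0, 3, 6, 9, 12}, |H| = 5
Number of cosets = |G|/|H| = 15/5 = 3
0 + H = {0, 3, 6, 9, 12}
1 + H = {1, 4, 7, 10, 13}
2 + H = {2, 5, 8, 11, 14}

Cosets: 0+H={0,3,6,9,12}; 1+H={1,4,7,10,13}; 2+H={2,5,8,11,14}


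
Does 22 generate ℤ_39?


g generates ℤ_n iff gcd(g, n) = 1
gcd(22, 39) = 1
Since gcd = 1, 22 is a generator.

Yes, 22 generates ℤ_39


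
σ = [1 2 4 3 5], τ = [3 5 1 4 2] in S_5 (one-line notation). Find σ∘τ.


σ∘τ: apply τ first, then σ
1 →τ 3 →σ 4
2 →τ 5 →σ 5
3 →τ 1 →σ 1
4 →τ 4 →σ 3
5 →τ 2 →σ 2

σ∘τ = [4 5 1 3 2]


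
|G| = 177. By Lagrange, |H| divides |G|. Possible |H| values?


Lagrange's theorem: |H| divides |G|
|G| = 177
Divisors of 177: 1, 3, 59, 177

Possible subgroup orders: {1, 3, 59, 177}


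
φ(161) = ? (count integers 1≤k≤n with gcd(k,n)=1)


Factor n: 161 = 7 × 23
φ(n) = n · ∏(1 - 1/p) over distinct primes p | n
φ(161) = 161 · (1 - 1/7) · (1 - 1/23) = 132

φ(161) = 132


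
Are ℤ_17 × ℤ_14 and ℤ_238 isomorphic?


Comparing ℤ_17 × ℤ_14 and ℤ_238:
gcd(17,14) = 1, so ℤ_17 × ℤ_14 ≅ ℤ_238 (CRT)

Yes, ℤ_17 × ℤ_14 ≅ ℤ_238


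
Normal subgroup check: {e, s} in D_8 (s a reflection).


H = {e, s} in D_8 (s a reflection)
r·s·r⁻¹ = sr⁻² ≠ s for n ≥ 3, so {e, s} is not closed under conjugation

No, not a normal subgroup


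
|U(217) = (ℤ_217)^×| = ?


U(n) is the group of units mod n; |U(n)| = φ(n)
|U(217)| = φ(217) = 180

|U(217) = (ℤ_217)^×| = 180


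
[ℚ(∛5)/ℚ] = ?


∛5 has minimal polynomial x³ - 5 (irreducible over ℚ since 5 is not a perfect cube)

[ℚ(∛5)/ℚ] = 3


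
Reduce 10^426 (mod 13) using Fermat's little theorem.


Fermat's little theorem: if p is prime and gcd(a,p)=1, then a^(p-1) ≡ 1 (mod p)
p = 13 is prime, gcd(10,13) = 1
Reduce exponent: 426 mod 12 = 6
So 10^426 ≡ 10^6 (mod 13)
10^6 mod 13 = 1

10^426 ≡ 1 (mod 13)


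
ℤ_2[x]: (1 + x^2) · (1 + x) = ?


Expand and collect like terms; reduce coefficients mod 2:
x^0: 1·1 = 1 ≡ 1 (mod 2)
x^1: 1·1 + 0·1 = 1 ≡ 1 (mod 2)
x^2: 0·1 + 1·1 = 1 ≡ 1 (mod 2)
x^3: 1·1 = 1 ≡ 1 (mod 2)
Result: 1 + x + x^2 + x^3

f · g = 1 + x + x^2 + x^3


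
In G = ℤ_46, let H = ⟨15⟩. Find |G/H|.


|⟨15⟩| = n / gcd(15, 46) = 46 / 1 = 46
H is normal (ℤ_46 is abelian).
|G/H| = |G| / |H| = 46 / 46 = 1

|G/H| = 1


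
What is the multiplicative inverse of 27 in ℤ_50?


Use the extended Euclidean algorithm to write 1 = 27·s + 50·t; then s mod 50 is the inverse.
Euclidean algorithm:
  27 = 0·50 + 27
  50 = 1·27 + 23
  27 = 1·23 + 4
  23 = 5·4 + 3
  4 = 1·3 + 1
  3 = 3·1 + 0
gcd(27,50) = 1
Back-substitution gives: 27·(13) + 50·(-7) = 1
So 27⁻¹ ≡ 13 ≡ 13 (mod 50)
Check: 27 × 13 = 351 ≡ 1 (mod 50) ✓

27⁻¹ ≡ 13 (mod 50)


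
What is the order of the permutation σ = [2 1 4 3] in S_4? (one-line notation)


Cycle decomposition: (1 2) (3 4)
Cycle lengths: 2, 2
Order = lcm(2, 2) = 2

ord(σ) = 2


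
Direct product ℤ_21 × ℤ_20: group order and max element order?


|ℤ_21 × ℤ_20| = 21 × 20 = 420
Max element order = lcm(21,20) = 420
Cyclic? Yes (gcd=1)

|ℤ_21×ℤ_20| = 420, max element order = 420


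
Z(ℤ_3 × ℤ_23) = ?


Z(G) = {g ∈ G | gx = xg for all x ∈ G}
Direct product of abelian groups is abelian, so Z(G) = G

Z(ℤ_3 × ℤ_23) = ℤ_3 × ℤ_23


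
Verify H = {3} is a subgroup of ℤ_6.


Subgroup test for H = {3} in (ℤ_6, +):
(1) 0 ∈ H? No
(2) Closure: for all a,b ∈ H, (a+b) mod 6 ∈ H? No  [counterexample: 3 + 3 = 0 ∉ H]
(3) Inverses: for all a ∈ H, -a mod 6 ∈ H? Yes

No, H is not a subgroup of ℤ_6


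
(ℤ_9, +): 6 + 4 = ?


Operation: addition mod 9
6 + 4 = (a + b) mod 9 with a = 6, b = 4

6 + 4 = 1


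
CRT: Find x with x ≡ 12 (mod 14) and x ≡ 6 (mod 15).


m₁ = 14, m₂ = 15, gcd = 1, so CRT applies. M = m₁·m₂ = 210
Let M₁ = M/m₁ = 15, M₂ = M/m₂ = 14
Find y₁ ≡ M₁⁻¹ (mod m₁): 15⁻¹ ≡ 1 (mod 14)
Find y₂ ≡ M₂⁻¹ (mod m₂): 14⁻¹ ≡ 14 (mod 15)
x = a₁·M₁·y₁ + a₂·M₂·y₂ = 12·15·1 + 6·14·14 = 1356
Reduce mod 210: x ≡ 96
Check: 96 mod 14 = 12 ✓, 96 mod 15 = 6 ✓

x ≡ 96 (mod 210)


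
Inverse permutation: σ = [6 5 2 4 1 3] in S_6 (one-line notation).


To find σ⁻¹, swap domain and range:
σ(1) = 6 → σ⁻¹(6) = 1
σ(2) = 5 → σ⁻¹(5) = 2
σ(3) = 2 → σ⁻¹(2) = 3
σ(4) = 4 → σ⁻¹(4) = 4
σ(5) = 1 → σ⁻¹(1) = 5
σ(6) = 3 → σ⁻¹(3) = 6

σ⁻¹ = [5 3 6 4 2 1]


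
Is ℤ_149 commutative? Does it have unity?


ℤ_149 is a commutative ring with unity 1; 149 is prime, so ℤ_149 is a field (hence an integral domain)
Commutative: Yes
Integral domain: Yes
Has unity: Yes

ℤ_149: Commutative=Yes, Unity=Yes


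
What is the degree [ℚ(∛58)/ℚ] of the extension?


∛58 has minimal polynomial x³ - 58 (irreducible over ℚ since 58 is not a perfect cube)

[ℚ(∛58)/ℚ] = 3


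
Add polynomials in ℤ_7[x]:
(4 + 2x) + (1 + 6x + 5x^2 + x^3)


Add coefficients mod 7:
x^0: 4 + 1 = 5 (mod 7)
x^1: 2 + 6 = 1 (mod 7)
x^2: 0 + 5 = 5 (mod 7)
x^3: 0 + 1 = 1 (mod 7)
Result: 5 + x + 5x^2 + x^3

f + g = 5 + x + 5x^2 + x^3


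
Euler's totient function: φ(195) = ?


Factor n: 195 = 3 × 5 × 13
φ(n) = n · ∏(1 - 1/p) over distinct primes p | n
φ(195) = 195 · (1 - 1/3) · (1 - 1/5) · (1 - 1/13) = 96

φ(195) = 96


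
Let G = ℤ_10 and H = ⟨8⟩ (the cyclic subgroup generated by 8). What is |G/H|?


|⟨8⟩| = n / gcd(8, 10) = 10 / 2 = 5
H is normal (ℤ_10 is abelian).
|G/H| = |G| / |H| = 10 / 5 = 2

|G/H| = 2


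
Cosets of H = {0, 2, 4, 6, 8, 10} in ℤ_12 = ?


H = {0, 2, 4, 6, 8, 10}, |H| = 6
Number of cosets = |G|/|H| = 12/6 = 2
0 + H = {0, 2, 4, 6, 8, 10}
1 + H = {1, 3, 5, 7, 9, 11}

Cosets: 0+H={0,2,4,6,8,10}; 1+H={1,3,5,7,9,11}


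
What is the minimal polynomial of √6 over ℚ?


√6 satisfies x² - 6 = 0, irreducible over ℚ since 6 is squarefree

Minimal polynomial: x² - 6


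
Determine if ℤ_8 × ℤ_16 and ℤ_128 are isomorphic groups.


Comparing ℤ_8 × ℤ_16 and ℤ_128:
gcd(8,16) = 8 ≠ 1. Max element order in ℤ_8×ℤ_16 is lcm(8,16) = 16 < 128, so it has no element of order 128

No, ℤ_8 × ℤ_16 ≇ ℤ_128


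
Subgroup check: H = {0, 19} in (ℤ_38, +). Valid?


Subgroup test for H = {0, 19} in (ℤ_38, +):
(1) 0 ∈ H? Yes
(2) Closure: for all a,b ∈ H, (a+b) mod 38 ∈ H? Yes
(3) Inverses: for all a ∈ H, -a mod 38 ∈ H? Yes

Yes, H is a subgroup of ℤ_38


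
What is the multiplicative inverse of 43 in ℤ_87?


Use the extended Euclidean algorithm to write 1 = 43·s + 87·t; then s mod 87 is the inverse.
Euclidean algorithm:
  43 = 0·87 + 43
  87 = 2·43 + 1
  43 = 43·1 + 0
gcd(43,87) = 1
Back-substitution gives: 43·(-2) + 87·(1) = 1
So 43⁻¹ ≡ -2 ≡ 85 (mod 87)
Check: 43 × 85 = 3655 ≡ 1 (mod 87) ✓

43⁻¹ ≡ 85 (mod 87)
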